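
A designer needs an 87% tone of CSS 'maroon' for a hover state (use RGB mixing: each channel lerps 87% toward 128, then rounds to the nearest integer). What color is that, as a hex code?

CSS maroon is rgb(128, 0, 0).
An 87% tone moves each channel 87% toward 128:
  R: 128 + 0.87×(128−128) = 128 + 0 = 128 → 128
  G: 0 + 0.87×(128−0) = 0 + 111.36 = 111.36 → 111
  B: 0 + 111.36 = 111.36 → 111
rgb(128, 111, 111) = #806f6f.

#806f6f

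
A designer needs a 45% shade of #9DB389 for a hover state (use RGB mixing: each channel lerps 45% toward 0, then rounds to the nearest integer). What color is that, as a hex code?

#56624B

#9DB389 is rgb(157, 179, 137).
Lerp each channel 45% toward 0:
  R: 157 − 70.65 = 86.35 → 86
  G: 179 + 0.45×(0−179) = 179 − 80.55 = 98.45 → 98
  B: 137 + 0.45×(0−137) = 137 − 61.65 = 75.35 → 75
rgb(86, 98, 75) = #56624B.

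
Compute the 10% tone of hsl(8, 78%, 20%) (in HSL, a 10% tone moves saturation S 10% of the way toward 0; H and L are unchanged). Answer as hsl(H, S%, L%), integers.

hsl(8, 70%, 20%)

S moves 10% from 78 toward 0: 78 − 7.8 = 70.2 → 70.
H and L are unchanged.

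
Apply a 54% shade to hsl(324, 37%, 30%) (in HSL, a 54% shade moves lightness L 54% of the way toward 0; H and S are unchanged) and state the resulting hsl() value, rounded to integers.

hsl(324, 37%, 14%)

L moves 54% from 30 toward 0: 30 − 16.2 = 13.8 → 14.
H and S are unchanged.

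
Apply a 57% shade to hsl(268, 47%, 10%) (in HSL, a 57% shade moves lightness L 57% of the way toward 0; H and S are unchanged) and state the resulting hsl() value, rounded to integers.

L moves 57% from 10 toward 0: 10 − 5.7 = 4.3 → 4.
H and S are unchanged.

hsl(268, 47%, 4%)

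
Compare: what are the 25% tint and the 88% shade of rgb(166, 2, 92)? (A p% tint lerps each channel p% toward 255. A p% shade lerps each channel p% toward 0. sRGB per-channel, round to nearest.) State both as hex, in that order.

#bc4185, #14000b

25% tint:
  R: 166 + 22.25 = 188.25 → 188
  G: 2 + 63.25 = 65.25 → 65
  B: 92 + 40.75 = 132.75 → 133
  → #bc4185
88% shade:
  R: 166 − 146.08 = 19.92 → 20
  G: 2 + 0.88×(0−2) = 2 − 1.76 = 0.24 → 0
  B: 92 + 0.88×(0−92) = 92 − 80.96 = 11.04 → 11
  → #14000b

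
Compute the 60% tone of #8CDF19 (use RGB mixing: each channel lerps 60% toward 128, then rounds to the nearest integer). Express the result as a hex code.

#85A657

#8CDF19 is rgb(140, 223, 25).
Lerp each channel 60% toward 128:
  R: 140 + 0.6×(128−140) = 140 − 7.2 = 132.8 → 133
  G: 223 − 57 = 166 → 166
  B: 25 + 61.8 = 86.8 → 87
rgb(133, 166, 87) = #85A657.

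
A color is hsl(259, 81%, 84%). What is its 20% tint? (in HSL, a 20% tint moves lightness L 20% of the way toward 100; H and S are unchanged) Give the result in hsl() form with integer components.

hsl(259, 81%, 87%)

L moves 20% from 84 toward 100: 84 + 3.2 = 87.2 → 87.
H and S are unchanged.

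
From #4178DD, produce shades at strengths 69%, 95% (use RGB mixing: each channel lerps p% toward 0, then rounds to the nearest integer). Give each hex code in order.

#142545, #03060B

#4178DD is rgb(65, 120, 221).
69%: (65 − 44.85 = 20.15→20, 120 − 82.8 = 37.2→37, 221 − 152.49 = 68.51→69) → #142545
95%: (65 − 61.75 = 3.25→3, 120 − 114 = 6→6, 221 − 209.95 = 11.05→11) → #03060B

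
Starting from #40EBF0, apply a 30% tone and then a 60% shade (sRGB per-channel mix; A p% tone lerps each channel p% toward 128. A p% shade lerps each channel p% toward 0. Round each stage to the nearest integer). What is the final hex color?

#215152

#40EBF0 is rgb(64, 235, 240).
Per channel, c → c + 0.3(128 − c):
  R: 64 + 19.2 = 83.2 → 83
  G: 235 + 0.3×(128−235) = 235 − 32.1 = 202.9 → 203
  B: 240 + 0.3×(128−240) = 240 − 33.6 = 206.4 → 206
After the tone: rgb(83, 203, 206) = #53CBCE.
A 60% shade moves each channel 60% toward 0:
  R: 83 + 0.6×(0−83) = 83 − 49.8 = 33.2 → 33
  G: 203 − 121.8 = 81.2 → 81
  B: 206 − 123.6 = 82.4 → 82
rgb(33, 81, 82) = #215152.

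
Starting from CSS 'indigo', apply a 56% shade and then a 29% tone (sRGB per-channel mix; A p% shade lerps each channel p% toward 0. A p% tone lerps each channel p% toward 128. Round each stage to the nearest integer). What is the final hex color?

#3d254e

CSS indigo is rgb(75, 0, 130).
A 56% shade moves each channel 56% toward 0:
  R: 75 + 0.56×(0−75) = 75 − 42 = 33 → 33
  G: 0 + 0.56×(0−0) = 0 + 0 = 0 → 0
  B: 130 + 0.56×(0−130) = 130 − 72.8 = 57.2 → 57
After the shade: rgb(33, 0, 57) = #210039.
A 29% tone moves each channel 29% toward 128:
  R: 33 + 0.29×(128−33) = 33 + 27.55 = 60.55 → 61
  G: 0 + 0.29×(128−0) = 0 + 37.12 = 37.12 → 37
  B: 57 + 0.29×(128−57) = 57 + 20.59 = 77.59 → 78
rgb(61, 37, 78) = #3d254e.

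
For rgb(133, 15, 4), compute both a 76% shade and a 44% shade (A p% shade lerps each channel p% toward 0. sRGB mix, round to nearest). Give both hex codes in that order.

#200401, #4a0802

76% shade:
  R: 133 + 0.76×(0−133) = 133 − 101.08 = 31.92 → 32
  G: 15 + 0.76×(0−15) = 15 − 11.4 = 3.6 → 4
  B: 4 − 3.04 = 0.96 → 1
  → #200401
44% shade:
  R: 133 + 0.44×(0−133) = 133 − 58.52 = 74.48 → 74
  G: 15 + 0.44×(0−15) = 15 − 6.6 = 8.4 → 8
  B: 4 − 1.76 = 2.24 → 2
  → #4a0802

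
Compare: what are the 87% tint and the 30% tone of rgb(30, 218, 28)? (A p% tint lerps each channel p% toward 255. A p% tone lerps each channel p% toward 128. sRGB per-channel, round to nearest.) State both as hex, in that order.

87% tint:
  R: 30 + 0.87×(255−30) = 30 + 195.75 = 225.75 → 226
  G: 218 + 32.19 = 250.19 → 250
  B: 28 + 197.49 = 225.49 → 225
  → #E2FAE1
30% tone:
  R: 30 + 0.3×(128−30) = 30 + 29.4 = 59.4 → 59
  G: 218 − 27 = 191 → 191
  B: 28 + 30 = 58 → 58
  → #3BBF3A

#E2FAE1, #3BBF3A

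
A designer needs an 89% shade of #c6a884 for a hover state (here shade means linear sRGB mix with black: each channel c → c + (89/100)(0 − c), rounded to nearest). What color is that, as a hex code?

#16120f

#c6a884 is rgb(198, 168, 132).
Per channel, c → c + 0.89(0 − c):
  R: 198 + 0.89×(0−198) = 198 − 176.22 = 21.78 → 22
  G: 168 + 0.89×(0−168) = 168 − 149.52 = 18.48 → 18
  B: 132 − 117.48 = 14.52 → 15
rgb(22, 18, 15) = #16120f.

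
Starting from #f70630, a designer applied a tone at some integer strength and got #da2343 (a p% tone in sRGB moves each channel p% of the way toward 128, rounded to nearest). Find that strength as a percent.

24%

#f70630 is rgb(247, 6, 48); #da2343 is rgb(218, 35, 67).
On the G channel (widest range): 35 ≈ 6 + (p/100)(128 − 6), so p ≈ 100×(35 − 6)/(128 − 6) = 2900/122 = 23.77.
p = 24 reproduces all three channels after rounding.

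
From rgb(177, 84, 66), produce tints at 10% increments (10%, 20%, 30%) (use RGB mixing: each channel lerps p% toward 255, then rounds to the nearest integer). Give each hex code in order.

10%: (177 + 7.8 = 184.8→185, 84 + 17.1 = 101.1→101, 66 + 18.9 = 84.9→85) → #b96555
20%: (177 + 15.6 = 192.6→193, 84 + 34.2 = 118.2→118, 66 + 37.8 = 103.8→104) → #c17668
30%: (177 + 23.4 = 200.4→200, 84 + 51.3 = 135.3→135, 66 + 56.7 = 122.7→123) → #c8877b

#b96555, #c17668, #c8877b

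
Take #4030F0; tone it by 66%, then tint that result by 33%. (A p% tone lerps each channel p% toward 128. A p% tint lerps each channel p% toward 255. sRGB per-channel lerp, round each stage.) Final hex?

#9B98C3

#4030F0 is rgb(64, 48, 240).
Per channel, c → c + 0.66(128 − c):
  R: 64 + 0.66×(128−64) = 64 + 42.24 = 106.24 → 106
  G: 48 + 52.8 = 100.8 → 101
  B: 240 − 73.92 = 166.08 → 166
After the tone: rgb(106, 101, 166) = #6A65A6.
Lerp each channel 33% toward 255:
  R: 106 + 49.17 = 155.17 → 155
  G: 101 + 0.33×(255−101) = 101 + 50.82 = 151.82 → 152
  B: 166 + 0.33×(255−166) = 166 + 29.37 = 195.37 → 195
rgb(155, 152, 195) = #9B98C3.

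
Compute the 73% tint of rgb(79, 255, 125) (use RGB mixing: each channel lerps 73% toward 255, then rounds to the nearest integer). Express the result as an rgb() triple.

Lerp each channel 73% toward 255:
  R: 79 + 0.73×(255−79) = 79 + 128.48 = 207.48 → 207
  G: 255 + 0 = 255 → 255
  B: 125 + 94.9 = 219.9 → 220

rgb(207, 255, 220)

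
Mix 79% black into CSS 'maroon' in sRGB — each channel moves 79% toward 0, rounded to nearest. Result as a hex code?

#1B0000

CSS maroon is rgb(128, 0, 0).
Per channel, c → c + 0.79(0 − c):
  R: 128 + 0.79×(0−128) = 128 − 101.12 = 26.88 → 27
  G: 0 + 0.79×(0−0) = 0 + 0 = 0 → 0
  B: 0 + 0 = 0 → 0
rgb(27, 0, 0) = #1B0000.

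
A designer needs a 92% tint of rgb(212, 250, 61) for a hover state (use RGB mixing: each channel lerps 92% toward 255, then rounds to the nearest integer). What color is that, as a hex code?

#fcffef

Lerp each channel 92% toward 255:
  R: 212 + 0.92×(255−212) = 212 + 39.56 = 251.56 → 252
  G: 250 + 0.92×(255−250) = 250 + 4.6 = 254.6 → 255
  B: 61 + 178.48 = 239.48 → 239
rgb(252, 255, 239) = #fcffef.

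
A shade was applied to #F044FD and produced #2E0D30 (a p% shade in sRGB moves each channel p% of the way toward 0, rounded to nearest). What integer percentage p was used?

81%

#F044FD is rgb(240, 68, 253); #2E0D30 is rgb(46, 13, 48).
On the B channel (widest range): 48 ≈ 253 + (p/100)(0 − 253), so p ≈ 100×(48 − 253)/(0 − 253) = -20500/-253 = 81.03.
p = 81 reproduces all three channels after rounding.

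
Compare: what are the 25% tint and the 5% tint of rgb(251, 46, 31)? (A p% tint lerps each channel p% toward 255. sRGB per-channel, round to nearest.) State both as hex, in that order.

#FC6257, #FB382A

25% tint:
  R: 251 + 0.25×(255−251) = 251 + 1 = 252 → 252
  G: 46 + 0.25×(255−46) = 46 + 52.25 = 98.25 → 98
  B: 31 + 56 = 87 → 87
  → #FC6257
5% tint:
  R: 251 + 0.05×(255−251) = 251 + 0.2 = 251.2 → 251
  G: 46 + 10.45 = 56.45 → 56
  B: 31 + 0.05×(255−31) = 31 + 11.2 = 42.2 → 42
  → #FB382A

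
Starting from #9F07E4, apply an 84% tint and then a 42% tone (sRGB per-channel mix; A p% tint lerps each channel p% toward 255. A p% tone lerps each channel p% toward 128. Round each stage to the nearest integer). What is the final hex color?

#C1B2C7

#9F07E4 is rgb(159, 7, 228).
Lerp each channel 84% toward 255:
  R: 159 + 0.84×(255−159) = 159 + 80.64 = 239.64 → 240
  G: 7 + 208.32 = 215.32 → 215
  B: 228 + 22.68 = 250.68 → 251
After the tint: rgb(240, 215, 251) = #F0D7FB.
Lerp each channel 42% toward 128:
  R: 240 + 0.42×(128−240) = 240 − 47.04 = 192.96 → 193
  G: 215 + 0.42×(128−215) = 215 − 36.54 = 178.46 → 178
  B: 251 + 0.42×(128−251) = 251 − 51.66 = 199.34 → 199
rgb(193, 178, 199) = #C1B2C7.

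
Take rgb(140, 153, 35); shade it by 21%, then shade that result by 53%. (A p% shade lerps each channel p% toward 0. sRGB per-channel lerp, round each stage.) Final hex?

A 21% shade moves each channel 21% toward 0:
  R: 140 + 0.21×(0−140) = 140 − 29.4 = 110.6 → 111
  G: 153 − 32.13 = 120.87 → 121
  B: 35 − 7.35 = 27.65 → 28
After the shade: rgb(111, 121, 28) = #6F791C.
A 53% shade moves each channel 53% toward 0:
  R: 111 − 58.83 = 52.17 → 52
  G: 121 + 0.53×(0−121) = 121 − 64.13 = 56.87 → 57
  B: 28 + 0.53×(0−28) = 28 − 14.84 = 13.16 → 13
rgb(52, 57, 13) = #34390D.

#34390D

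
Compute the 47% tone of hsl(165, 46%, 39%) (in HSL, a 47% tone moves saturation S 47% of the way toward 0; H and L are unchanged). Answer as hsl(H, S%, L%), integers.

hsl(165, 24%, 39%)

S moves 47% from 46 toward 0: 46 − 21.62 = 24.38 → 24.
H and L are unchanged.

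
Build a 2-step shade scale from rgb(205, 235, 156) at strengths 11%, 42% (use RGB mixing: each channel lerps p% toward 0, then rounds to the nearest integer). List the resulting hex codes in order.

#B6D18B, #77885A

11%: (205 − 22.55 = 182.45→182, 235 − 25.85 = 209.15→209, 156 − 17.16 = 138.84→139) → #B6D18B
42%: (205 − 86.1 = 118.9→119, 235 − 98.7 = 136.3→136, 156 − 65.52 = 90.48→90) → #77885A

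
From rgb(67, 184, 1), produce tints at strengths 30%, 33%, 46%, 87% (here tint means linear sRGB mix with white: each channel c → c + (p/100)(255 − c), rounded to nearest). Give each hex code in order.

#7bcd4d, #81cf55, #99d976, #e7f6de

30%: (67 + 56.4 = 123.4→123, 184 + 21.3 = 205.3→205, 1 + 76.2 = 77.2→77) → #7bcd4d
33%: (67 + 62.04 = 129.04→129, 184 + 23.43 = 207.43→207, 1 + 83.82 = 84.82→85) → #81cf55
46%: (67 + 86.48 = 153.48→153, 184 + 32.66 = 216.66→217, 1 + 116.84 = 117.84→118) → #99d976
87%: (67 + 163.56 = 230.56→231, 184 + 61.77 = 245.77→246, 1 + 220.98 = 221.98→222) → #e7f6de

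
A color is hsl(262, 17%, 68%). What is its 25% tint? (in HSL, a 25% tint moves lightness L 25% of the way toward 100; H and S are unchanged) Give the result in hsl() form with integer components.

L moves 25% from 68 toward 100: 68 + 8 = 76 → 76.
H and S are unchanged.

hsl(262, 17%, 76%)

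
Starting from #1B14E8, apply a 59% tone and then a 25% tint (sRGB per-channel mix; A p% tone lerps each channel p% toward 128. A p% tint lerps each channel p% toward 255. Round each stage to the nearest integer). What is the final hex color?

#1B14E8 is rgb(27, 20, 232).
Lerp each channel 59% toward 128:
  R: 27 + 0.59×(128−27) = 27 + 59.59 = 86.59 → 87
  G: 20 + 63.72 = 83.72 → 84
  B: 232 + 0.59×(128−232) = 232 − 61.36 = 170.64 → 171
After the tone: rgb(87, 84, 171) = #5754AB.
Per channel, c → c + 0.25(255 − c):
  R: 87 + 0.25×(255−87) = 87 + 42 = 129 → 129
  G: 84 + 0.25×(255−84) = 84 + 42.75 = 126.75 → 127
  B: 171 + 21 = 192 → 192
rgb(129, 127, 192) = #817FC0.

#817FC0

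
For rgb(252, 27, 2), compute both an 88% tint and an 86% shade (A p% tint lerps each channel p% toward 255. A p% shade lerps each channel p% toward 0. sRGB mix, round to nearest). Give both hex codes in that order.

#FFE4E1, #230400

88% tint:
  R: 252 + 0.88×(255−252) = 252 + 2.64 = 254.64 → 255
  G: 27 + 0.88×(255−27) = 27 + 200.64 = 227.64 → 228
  B: 2 + 0.88×(255−2) = 2 + 222.64 = 224.64 → 225
  → #FFE4E1
86% shade:
  R: 252 + 0.86×(0−252) = 252 − 216.72 = 35.28 → 35
  G: 27 + 0.86×(0−27) = 27 − 23.22 = 3.78 → 4
  B: 2 + 0.86×(0−2) = 2 − 1.72 = 0.28 → 0
  → #230400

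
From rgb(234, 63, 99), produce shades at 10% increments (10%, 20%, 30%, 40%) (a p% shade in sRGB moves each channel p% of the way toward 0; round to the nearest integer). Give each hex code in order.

#D33959, #BB324F, #A42C45, #8C263B

10%: (234 − 23.4 = 210.6→211, 63 − 6.3 = 56.7→57, 99 − 9.9 = 89.1→89) → #D33959
20%: (234 − 46.8 = 187.2→187, 63 − 12.6 = 50.4→50, 99 − 19.8 = 79.2→79) → #BB324F
30%: (234 − 70.2 = 163.8→164, 63 − 18.9 = 44.1→44, 99 − 29.7 = 69.3→69) → #A42C45
40%: (234 − 93.6 = 140.4→140, 63 − 25.2 = 37.8→38, 99 − 39.6 = 59.4→59) → #8C263B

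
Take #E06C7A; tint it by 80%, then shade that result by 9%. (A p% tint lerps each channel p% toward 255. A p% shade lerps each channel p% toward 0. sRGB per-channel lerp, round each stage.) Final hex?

#E06C7A is rgb(224, 108, 122).
Lerp each channel 80% toward 255:
  R: 224 + 24.8 = 248.8 → 249
  G: 108 + 0.8×(255−108) = 108 + 117.6 = 225.6 → 226
  B: 122 + 106.4 = 228.4 → 228
After the tint: rgb(249, 226, 228) = #F9E2E4.
Per channel, c → c + 0.09(0 − c):
  R: 249 + 0.09×(0−249) = 249 − 22.41 = 226.59 → 227
  G: 226 − 20.34 = 205.66 → 206
  B: 228 − 20.52 = 207.48 → 207
rgb(227, 206, 207) = #E3CECF.

#E3CECF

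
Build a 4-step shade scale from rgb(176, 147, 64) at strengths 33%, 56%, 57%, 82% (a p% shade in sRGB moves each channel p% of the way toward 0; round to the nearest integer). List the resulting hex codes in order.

33%: (176 − 58.08 = 117.92→118, 147 − 48.51 = 98.49→98, 64 − 21.12 = 42.88→43) → #76622b
56%: (176 − 98.56 = 77.44→77, 147 − 82.32 = 64.68→65, 64 − 35.84 = 28.16→28) → #4d411c
57%: (176 − 100.32 = 75.68→76, 147 − 83.79 = 63.21→63, 64 − 36.48 = 27.52→28) → #4c3f1c
82%: (176 − 144.32 = 31.68→32, 147 − 120.54 = 26.46→26, 64 − 52.48 = 11.52→12) → #201a0c

#76622b, #4d411c, #4c3f1c, #201a0c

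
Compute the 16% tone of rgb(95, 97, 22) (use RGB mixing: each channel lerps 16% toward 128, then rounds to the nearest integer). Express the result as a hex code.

#646627

Per channel, c → c + 0.16(128 − c):
  R: 95 + 5.28 = 100.28 → 100
  G: 97 + 0.16×(128−97) = 97 + 4.96 = 101.96 → 102
  B: 22 + 16.96 = 38.96 → 39
rgb(100, 102, 39) = #646627.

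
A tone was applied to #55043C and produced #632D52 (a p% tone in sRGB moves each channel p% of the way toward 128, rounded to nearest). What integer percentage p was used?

33%

#55043C is rgb(85, 4, 60); #632D52 is rgb(99, 45, 82).
On the G channel (widest range): 45 ≈ 4 + (p/100)(128 − 4), so p ≈ 100×(45 − 4)/(128 − 4) = 4100/124 = 33.06.
p = 33 reproduces all three channels after rounding.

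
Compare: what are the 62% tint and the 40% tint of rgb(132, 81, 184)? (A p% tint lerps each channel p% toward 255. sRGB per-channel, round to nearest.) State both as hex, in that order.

62% tint:
  R: 132 + 0.62×(255−132) = 132 + 76.26 = 208.26 → 208
  G: 81 + 107.88 = 188.88 → 189
  B: 184 + 0.62×(255−184) = 184 + 44.02 = 228.02 → 228
  → #D0BDE4
40% tint:
  R: 132 + 0.4×(255−132) = 132 + 49.2 = 181.2 → 181
  G: 81 + 0.4×(255−81) = 81 + 69.6 = 150.6 → 151
  B: 184 + 0.4×(255−184) = 184 + 28.4 = 212.4 → 212
  → #B597D4

#D0BDE4, #B597D4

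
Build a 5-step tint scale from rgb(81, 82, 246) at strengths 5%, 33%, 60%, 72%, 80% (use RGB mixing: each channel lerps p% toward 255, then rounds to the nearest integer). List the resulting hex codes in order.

#5A5BF6, #8A8BF9, #B9BAFB, #CECFFC, #DCDCFD

5%: (81 + 8.7 = 89.7→90, 82 + 8.65 = 90.65→91, 246→246) → #5A5BF6
33%: (81 + 57.42 = 138.42→138, 82 + 57.09 = 139.09→139, 246 + 2.97 = 248.97→249) → #8A8BF9
60%: (81 + 104.4 = 185.4→185, 82 + 103.8 = 185.8→186, 246 + 5.4 = 251.4→251) → #B9BAFB
72%: (81 + 125.28 = 206.28→206, 82 + 124.56 = 206.56→207, 246 + 6.48 = 252.48→252) → #CECFFC
80%: (81 + 139.2 = 220.2→220, 82 + 138.4 = 220.4→220, 246 + 7.2 = 253.2→253) → #DCDCFD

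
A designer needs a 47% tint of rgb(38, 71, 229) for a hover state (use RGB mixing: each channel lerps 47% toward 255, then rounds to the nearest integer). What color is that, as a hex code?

#8C9DF1

Per channel, c → c + 0.47(255 − c):
  R: 38 + 0.47×(255−38) = 38 + 101.99 = 139.99 → 140
  G: 71 + 0.47×(255−71) = 71 + 86.48 = 157.48 → 157
  B: 229 + 12.22 = 241.22 → 241
rgb(140, 157, 241) = #8C9DF1.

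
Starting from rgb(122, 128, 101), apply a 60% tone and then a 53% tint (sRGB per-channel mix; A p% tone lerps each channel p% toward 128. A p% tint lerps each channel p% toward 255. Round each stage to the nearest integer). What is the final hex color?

Per channel, c → c + 0.6(128 − c):
  R: 122 + 3.6 = 125.6 → 126
  G: 128 + 0 = 128 → 128
  B: 101 + 0.6×(128−101) = 101 + 16.2 = 117.2 → 117
After the tone: rgb(126, 128, 117) = #7E8075.
Per channel, c → c + 0.53(255 − c):
  R: 126 + 0.53×(255−126) = 126 + 68.37 = 194.37 → 194
  G: 128 + 67.31 = 195.31 → 195
  B: 117 + 73.14 = 190.14 → 190
rgb(194, 195, 190) = #C2C3BE.

#C2C3BE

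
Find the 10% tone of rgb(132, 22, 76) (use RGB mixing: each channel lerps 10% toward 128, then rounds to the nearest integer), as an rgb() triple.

Per channel, c → c + 0.1(128 − c):
  R: 132 − 0.4 = 131.6 → 132
  G: 22 + 0.1×(128−22) = 22 + 10.6 = 32.6 → 33
  B: 76 + 0.1×(128−76) = 76 + 5.2 = 81.2 → 81

rgb(132, 33, 81)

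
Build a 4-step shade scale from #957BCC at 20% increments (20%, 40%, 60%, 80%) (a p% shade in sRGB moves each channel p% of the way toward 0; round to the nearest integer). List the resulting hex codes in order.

#957BCC is rgb(149, 123, 204).
20%: (149 − 29.8 = 119.2→119, 123 − 24.6 = 98.4→98, 204 − 40.8 = 163.2→163) → #7762A3
40%: (149 − 59.6 = 89.4→89, 123 − 49.2 = 73.8→74, 204 − 81.6 = 122.4→122) → #594A7A
60%: (149 − 89.4 = 59.6→60, 123 − 73.8 = 49.2→49, 204 − 122.4 = 81.6→82) → #3C3152
80%: (149 − 119.2 = 29.8→30, 123 − 98.4 = 24.6→25, 204 − 163.2 = 40.8→41) → #1E1929

#7762A3, #594A7A, #3C3152, #1E1929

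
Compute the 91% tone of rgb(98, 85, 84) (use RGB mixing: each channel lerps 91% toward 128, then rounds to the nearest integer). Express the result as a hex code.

#7D7C7C

Per channel, c → c + 0.91(128 − c):
  R: 98 + 27.3 = 125.3 → 125
  G: 85 + 0.91×(128−85) = 85 + 39.13 = 124.13 → 124
  B: 84 + 40.04 = 124.04 → 124
rgb(125, 124, 124) = #7D7C7C.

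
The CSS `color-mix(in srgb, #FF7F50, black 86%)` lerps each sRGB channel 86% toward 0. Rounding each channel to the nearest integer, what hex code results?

#24120B

#FF7F50 is rgb(255, 127, 80).
Per channel, c → c + 0.86(0 − c):
  R: 255 + 0.86×(0−255) = 255 − 219.3 = 35.7 → 36
  G: 127 + 0.86×(0−127) = 127 − 109.22 = 17.78 → 18
  B: 80 + 0.86×(0−80) = 80 − 68.8 = 11.2 → 11
rgb(36, 18, 11) = #24120B.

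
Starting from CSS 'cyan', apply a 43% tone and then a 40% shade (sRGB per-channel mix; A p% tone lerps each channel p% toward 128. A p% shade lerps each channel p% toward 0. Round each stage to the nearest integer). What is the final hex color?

#217878

CSS cyan is rgb(0, 255, 255).
Per channel, c → c + 0.43(128 − c):
  R: 0 + 0.43×(128−0) = 0 + 55.04 = 55.04 → 55
  G: 255 + 0.43×(128−255) = 255 − 54.61 = 200.39 → 200
  B: 255 + 0.43×(128−255) = 255 − 54.61 = 200.39 → 200
After the tone: rgb(55, 200, 200) = #37c8c8.
Per channel, c → c + 0.4(0 − c):
  R: 55 + 0.4×(0−55) = 55 − 22 = 33 → 33
  G: 200 + 0.4×(0−200) = 200 − 80 = 120 → 120
  B: 200 + 0.4×(0−200) = 200 − 80 = 120 → 120
rgb(33, 120, 120) = #217878.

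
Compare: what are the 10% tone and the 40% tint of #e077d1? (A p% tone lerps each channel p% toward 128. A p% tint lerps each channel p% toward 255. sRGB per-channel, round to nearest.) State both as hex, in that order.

#d678c9, #ecade3

#e077d1 is rgb(224, 119, 209).
10% tone:
  R: 224 − 9.6 = 214.4 → 214
  G: 119 + 0.1×(128−119) = 119 + 0.9 = 119.9 → 120
  B: 209 + 0.1×(128−209) = 209 − 8.1 = 200.9 → 201
  → #d678c9
40% tint:
  R: 224 + 0.4×(255−224) = 224 + 12.4 = 236.4 → 236
  G: 119 + 0.4×(255−119) = 119 + 54.4 = 173.4 → 173
  B: 209 + 18.4 = 227.4 → 227
  → #ecade3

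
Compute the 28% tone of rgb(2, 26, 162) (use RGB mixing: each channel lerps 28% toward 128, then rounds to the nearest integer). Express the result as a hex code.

A 28% tone moves each channel 28% toward 128:
  R: 2 + 35.28 = 37.28 → 37
  G: 26 + 28.56 = 54.56 → 55
  B: 162 + 0.28×(128−162) = 162 − 9.52 = 152.48 → 152
rgb(37, 55, 152) = #253798.

#253798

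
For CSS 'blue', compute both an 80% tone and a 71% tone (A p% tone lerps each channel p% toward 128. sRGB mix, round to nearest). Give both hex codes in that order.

#666699, #5b5ba5

CSS blue is rgb(0, 0, 255).
80% tone:
  R: 0 + 102.4 = 102.4 → 102
  G: 0 + 0.8×(128−0) = 0 + 102.4 = 102.4 → 102
  B: 255 + 0.8×(128−255) = 255 − 101.6 = 153.4 → 153
  → #666699
71% tone:
  R: 0 + 90.88 = 90.88 → 91
  G: 0 + 0.71×(128−0) = 0 + 90.88 = 90.88 → 91
  B: 255 − 90.17 = 164.83 → 165
  → #5b5ba5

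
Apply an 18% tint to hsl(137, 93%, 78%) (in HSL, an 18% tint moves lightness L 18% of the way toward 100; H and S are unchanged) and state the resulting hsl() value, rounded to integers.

L moves 18% from 78 toward 100: 78 + 3.96 = 81.96 → 82.
H and S are unchanged.

hsl(137, 93%, 82%)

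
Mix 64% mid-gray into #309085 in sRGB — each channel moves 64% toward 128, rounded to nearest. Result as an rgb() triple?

rgb(99, 134, 130)

#309085 is rgb(48, 144, 133).
A 64% tone moves each channel 64% toward 128:
  R: 48 + 0.64×(128−48) = 48 + 51.2 = 99.2 → 99
  G: 144 + 0.64×(128−144) = 144 − 10.24 = 133.76 → 134
  B: 133 + 0.64×(128−133) = 133 − 3.2 = 129.8 → 130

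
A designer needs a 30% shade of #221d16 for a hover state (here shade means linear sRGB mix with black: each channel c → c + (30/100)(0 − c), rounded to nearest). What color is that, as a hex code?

#221d16 is rgb(34, 29, 22).
Lerp each channel 30% toward 0:
  R: 34 + 0.3×(0−34) = 34 − 10.2 = 23.8 → 24
  G: 29 + 0.3×(0−29) = 29 − 8.7 = 20.3 → 20
  B: 22 − 6.6 = 15.4 → 15
rgb(24, 20, 15) = #18140f.

#18140f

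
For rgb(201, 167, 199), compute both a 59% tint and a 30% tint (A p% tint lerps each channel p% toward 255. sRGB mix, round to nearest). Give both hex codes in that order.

#e9dbe8, #d9c1d8

59% tint:
  R: 201 + 31.86 = 232.86 → 233
  G: 167 + 0.59×(255−167) = 167 + 51.92 = 218.92 → 219
  B: 199 + 33.04 = 232.04 → 232
  → #e9dbe8
30% tint:
  R: 201 + 0.3×(255−201) = 201 + 16.2 = 217.2 → 217
  G: 167 + 0.3×(255−167) = 167 + 26.4 = 193.4 → 193
  B: 199 + 0.3×(255−199) = 199 + 16.8 = 215.8 → 216
  → #d9c1d8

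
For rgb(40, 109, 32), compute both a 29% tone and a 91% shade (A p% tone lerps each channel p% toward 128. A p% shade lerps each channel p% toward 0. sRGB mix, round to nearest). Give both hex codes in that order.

29% tone:
  R: 40 + 25.52 = 65.52 → 66
  G: 109 + 5.51 = 114.51 → 115
  B: 32 + 0.29×(128−32) = 32 + 27.84 = 59.84 → 60
  → #42733c
91% shade:
  R: 40 + 0.91×(0−40) = 40 − 36.4 = 3.6 → 4
  G: 109 + 0.91×(0−109) = 109 − 99.19 = 9.81 → 10
  B: 32 + 0.91×(0−32) = 32 − 29.12 = 2.88 → 3
  → #040a03

#42733c, #040a03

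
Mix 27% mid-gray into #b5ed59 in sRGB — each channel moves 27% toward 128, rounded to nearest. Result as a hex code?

#b5ed59 is rgb(181, 237, 89).
A 27% tone moves each channel 27% toward 128:
  R: 181 + 0.27×(128−181) = 181 − 14.31 = 166.69 → 167
  G: 237 + 0.27×(128−237) = 237 − 29.43 = 207.57 → 208
  B: 89 + 0.27×(128−89) = 89 + 10.53 = 99.53 → 100
rgb(167, 208, 100) = #a7d064.

#a7d064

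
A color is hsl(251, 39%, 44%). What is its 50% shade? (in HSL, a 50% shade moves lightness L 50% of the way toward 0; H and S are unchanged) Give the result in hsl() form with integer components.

L moves 50% from 44 toward 0: 44 − 22 = 22 → 22.
H and S are unchanged.

hsl(251, 39%, 22%)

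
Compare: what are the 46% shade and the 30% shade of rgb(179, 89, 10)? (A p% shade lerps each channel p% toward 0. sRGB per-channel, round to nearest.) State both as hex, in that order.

46% shade:
  R: 179 − 82.34 = 96.66 → 97
  G: 89 + 0.46×(0−89) = 89 − 40.94 = 48.06 → 48
  B: 10 − 4.6 = 5.4 → 5
  → #613005
30% shade:
  R: 179 + 0.3×(0−179) = 179 − 53.7 = 125.3 → 125
  G: 89 − 26.7 = 62.3 → 62
  B: 10 + 0.3×(0−10) = 10 − 3 = 7 → 7
  → #7D3E07

#613005, #7D3E07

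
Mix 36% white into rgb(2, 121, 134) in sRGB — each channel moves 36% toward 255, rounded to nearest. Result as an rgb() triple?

Lerp each channel 36% toward 255:
  R: 2 + 91.08 = 93.08 → 93
  G: 121 + 0.36×(255−121) = 121 + 48.24 = 169.24 → 169
  B: 134 + 43.56 = 177.56 → 178

rgb(93, 169, 178)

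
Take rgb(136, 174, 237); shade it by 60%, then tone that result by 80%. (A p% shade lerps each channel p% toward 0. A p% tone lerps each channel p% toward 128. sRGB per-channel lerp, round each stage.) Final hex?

#717479

A 60% shade moves each channel 60% toward 0:
  R: 136 + 0.6×(0−136) = 136 − 81.6 = 54.4 → 54
  G: 174 − 104.4 = 69.6 → 70
  B: 237 + 0.6×(0−237) = 237 − 142.2 = 94.8 → 95
After the shade: rgb(54, 70, 95) = #36465F.
Lerp each channel 80% toward 128:
  R: 54 + 0.8×(128−54) = 54 + 59.2 = 113.2 → 113
  G: 70 + 0.8×(128−70) = 70 + 46.4 = 116.4 → 116
  B: 95 + 0.8×(128−95) = 95 + 26.4 = 121.4 → 121
rgb(113, 116, 121) = #717479.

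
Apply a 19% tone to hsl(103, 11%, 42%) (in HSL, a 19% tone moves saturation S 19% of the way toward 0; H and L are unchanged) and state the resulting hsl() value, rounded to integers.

hsl(103, 9%, 42%)

S moves 19% from 11 toward 0: 11 − 2.09 = 8.91 → 9.
H and L are unchanged.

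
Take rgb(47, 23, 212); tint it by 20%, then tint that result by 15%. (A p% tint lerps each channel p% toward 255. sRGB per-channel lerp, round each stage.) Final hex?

Lerp each channel 20% toward 255:
  R: 47 + 41.6 = 88.6 → 89
  G: 23 + 0.2×(255−23) = 23 + 46.4 = 69.4 → 69
  B: 212 + 8.6 = 220.6 → 221
After the tint: rgb(89, 69, 221) = #5945DD.
Per channel, c → c + 0.15(255 − c):
  R: 89 + 0.15×(255−89) = 89 + 24.9 = 113.9 → 114
  G: 69 + 27.9 = 96.9 → 97
  B: 221 + 0.15×(255−221) = 221 + 5.1 = 226.1 → 226
rgb(114, 97, 226) = #7261E2.

#7261E2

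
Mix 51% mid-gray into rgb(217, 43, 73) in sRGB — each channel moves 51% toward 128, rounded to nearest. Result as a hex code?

A 51% tone moves each channel 51% toward 128:
  R: 217 − 45.39 = 171.61 → 172
  G: 43 + 43.35 = 86.35 → 86
  B: 73 + 0.51×(128−73) = 73 + 28.05 = 101.05 → 101
rgb(172, 86, 101) = #AC5665.

#AC5665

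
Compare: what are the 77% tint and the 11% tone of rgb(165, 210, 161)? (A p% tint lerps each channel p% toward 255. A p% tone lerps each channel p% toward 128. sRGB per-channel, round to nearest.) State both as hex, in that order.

77% tint:
  R: 165 + 69.3 = 234.3 → 234
  G: 210 + 0.77×(255−210) = 210 + 34.65 = 244.65 → 245
  B: 161 + 0.77×(255−161) = 161 + 72.38 = 233.38 → 233
  → #EAF5E9
11% tone:
  R: 165 − 4.07 = 160.93 → 161
  G: 210 − 9.02 = 200.98 → 201
  B: 161 − 3.63 = 157.37 → 157
  → #A1C99D

#EAF5E9, #A1C99D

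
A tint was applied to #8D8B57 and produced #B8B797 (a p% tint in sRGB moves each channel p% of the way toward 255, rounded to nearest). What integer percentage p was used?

#8D8B57 is rgb(141, 139, 87); #B8B797 is rgb(184, 183, 151).
On the B channel (widest range): 151 ≈ 87 + (p/100)(255 − 87), so p ≈ 100×(151 − 87)/(255 − 87) = 6400/168 = 38.10.
p = 38 reproduces all three channels after rounding.

38%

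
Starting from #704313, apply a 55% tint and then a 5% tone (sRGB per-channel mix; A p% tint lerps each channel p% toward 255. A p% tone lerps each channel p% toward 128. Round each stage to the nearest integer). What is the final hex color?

#BCA894

#704313 is rgb(112, 67, 19).
Lerp each channel 55% toward 255:
  R: 112 + 0.55×(255−112) = 112 + 78.65 = 190.65 → 191
  G: 67 + 0.55×(255−67) = 67 + 103.4 = 170.4 → 170
  B: 19 + 0.55×(255−19) = 19 + 129.8 = 148.8 → 149
After the tint: rgb(191, 170, 149) = #BFAA95.
A 5% tone moves each channel 5% toward 128:
  R: 191 − 3.15 = 187.85 → 188
  G: 170 − 2.1 = 167.9 → 168
  B: 149 + 0.05×(128−149) = 149 − 1.05 = 147.95 → 148
rgb(188, 168, 148) = #BCA894.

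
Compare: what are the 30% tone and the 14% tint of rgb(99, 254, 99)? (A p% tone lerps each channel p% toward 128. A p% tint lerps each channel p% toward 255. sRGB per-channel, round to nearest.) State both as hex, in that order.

30% tone:
  R: 99 + 0.3×(128−99) = 99 + 8.7 = 107.7 → 108
  G: 254 + 0.3×(128−254) = 254 − 37.8 = 216.2 → 216
  B: 99 + 0.3×(128−99) = 99 + 8.7 = 107.7 → 108
  → #6CD86C
14% tint:
  R: 99 + 21.84 = 120.84 → 121
  G: 254 + 0.14×(255−254) = 254 + 0.14 = 254.14 → 254
  B: 99 + 0.14×(255−99) = 99 + 21.84 = 120.84 → 121
  → #79FE79

#6CD86C, #79FE79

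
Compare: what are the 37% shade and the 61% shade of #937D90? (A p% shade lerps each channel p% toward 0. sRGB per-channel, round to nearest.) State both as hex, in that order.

#937D90 is rgb(147, 125, 144).
37% shade:
  R: 147 + 0.37×(0−147) = 147 − 54.39 = 92.61 → 93
  G: 125 + 0.37×(0−125) = 125 − 46.25 = 78.75 → 79
  B: 144 + 0.37×(0−144) = 144 − 53.28 = 90.72 → 91
  → #5D4F5B
61% shade:
  R: 147 + 0.61×(0−147) = 147 − 89.67 = 57.33 → 57
  G: 125 − 76.25 = 48.75 → 49
  B: 144 − 87.84 = 56.16 → 56
  → #393138

#5D4F5B, #393138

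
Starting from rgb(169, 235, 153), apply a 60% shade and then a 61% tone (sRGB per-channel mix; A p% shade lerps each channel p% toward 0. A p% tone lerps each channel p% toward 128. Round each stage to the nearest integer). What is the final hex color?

A 60% shade moves each channel 60% toward 0:
  R: 169 + 0.6×(0−169) = 169 − 101.4 = 67.6 → 68
  G: 235 − 141 = 94 → 94
  B: 153 + 0.6×(0−153) = 153 − 91.8 = 61.2 → 61
After the shade: rgb(68, 94, 61) = #445e3d.
A 61% tone moves each channel 61% toward 128:
  R: 68 + 0.61×(128−68) = 68 + 36.6 = 104.6 → 105
  G: 94 + 20.74 = 114.74 → 115
  B: 61 + 40.87 = 101.87 → 102
rgb(105, 115, 102) = #697366.

#697366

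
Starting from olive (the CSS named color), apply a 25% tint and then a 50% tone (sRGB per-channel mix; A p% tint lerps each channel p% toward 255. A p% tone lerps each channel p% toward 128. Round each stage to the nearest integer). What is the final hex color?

#909060

CSS olive is rgb(128, 128, 0).
A 25% tint moves each channel 25% toward 255:
  R: 128 + 0.25×(255−128) = 128 + 31.75 = 159.75 → 160
  G: 128 + 0.25×(255−128) = 128 + 31.75 = 159.75 → 160
  B: 0 + 0.25×(255−0) = 0 + 63.75 = 63.75 → 64
After the tint: rgb(160, 160, 64) = #a0a040.
Lerp each channel 50% toward 128:
  R: 160 + 0.5×(128−160) = 160 − 16 = 144 → 144
  G: 160 − 16 = 144 → 144
  B: 64 + 0.5×(128−64) = 64 + 32 = 96 → 96
rgb(144, 144, 96) = #909060.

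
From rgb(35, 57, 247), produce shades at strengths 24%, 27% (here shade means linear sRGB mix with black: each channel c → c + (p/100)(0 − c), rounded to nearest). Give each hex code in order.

24%: (35 − 8.4 = 26.6→27, 57 − 13.68 = 43.32→43, 247 − 59.28 = 187.72→188) → #1B2BBC
27%: (35 − 9.45 = 25.55→26, 57 − 15.39 = 41.61→42, 247 − 66.69 = 180.31→180) → #1A2AB4

#1B2BBC, #1A2AB4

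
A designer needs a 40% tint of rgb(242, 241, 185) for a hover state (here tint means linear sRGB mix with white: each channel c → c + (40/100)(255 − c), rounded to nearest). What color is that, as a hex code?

#f7f7d5

Per channel, c → c + 0.4(255 − c):
  R: 242 + 0.4×(255−242) = 242 + 5.2 = 247.2 → 247
  G: 241 + 0.4×(255−241) = 241 + 5.6 = 246.6 → 247
  B: 185 + 28 = 213 → 213
rgb(247, 247, 213) = #f7f7d5.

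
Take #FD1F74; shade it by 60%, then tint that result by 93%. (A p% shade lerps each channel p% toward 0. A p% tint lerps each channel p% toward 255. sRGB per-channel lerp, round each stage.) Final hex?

#F4EEF0

#FD1F74 is rgb(253, 31, 116).
A 60% shade moves each channel 60% toward 0:
  R: 253 + 0.6×(0−253) = 253 − 151.8 = 101.2 → 101
  G: 31 − 18.6 = 12.4 → 12
  B: 116 − 69.6 = 46.4 → 46
After the shade: rgb(101, 12, 46) = #650C2E.
Lerp each channel 93% toward 255:
  R: 101 + 0.93×(255−101) = 101 + 143.22 = 244.22 → 244
  G: 12 + 225.99 = 237.99 → 238
  B: 46 + 194.37 = 240.37 → 240
rgb(244, 238, 240) = #F4EEF0.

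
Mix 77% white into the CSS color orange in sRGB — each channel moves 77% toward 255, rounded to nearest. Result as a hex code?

CSS orange is rgb(255, 165, 0).
Per channel, c → c + 0.77(255 − c):
  R: 255 + 0 = 255 → 255
  G: 165 + 0.77×(255−165) = 165 + 69.3 = 234.3 → 234
  B: 0 + 0.77×(255−0) = 0 + 196.35 = 196.35 → 196
rgb(255, 234, 196) = #ffeac4.

#ffeac4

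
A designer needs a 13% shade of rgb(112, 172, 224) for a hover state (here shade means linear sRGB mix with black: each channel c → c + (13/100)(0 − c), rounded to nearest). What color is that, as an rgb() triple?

Lerp each channel 13% toward 0:
  R: 112 − 14.56 = 97.44 → 97
  G: 172 + 0.13×(0−172) = 172 − 22.36 = 149.64 → 150
  B: 224 − 29.12 = 194.88 → 195

rgb(97, 150, 195)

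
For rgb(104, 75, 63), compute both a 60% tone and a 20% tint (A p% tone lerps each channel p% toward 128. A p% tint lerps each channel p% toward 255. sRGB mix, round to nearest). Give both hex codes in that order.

60% tone:
  R: 104 + 0.6×(128−104) = 104 + 14.4 = 118.4 → 118
  G: 75 + 31.8 = 106.8 → 107
  B: 63 + 39 = 102 → 102
  → #766b66
20% tint:
  R: 104 + 0.2×(255−104) = 104 + 30.2 = 134.2 → 134
  G: 75 + 36 = 111 → 111
  B: 63 + 0.2×(255−63) = 63 + 38.4 = 101.4 → 101
  → #866f65

#766b66, #866f65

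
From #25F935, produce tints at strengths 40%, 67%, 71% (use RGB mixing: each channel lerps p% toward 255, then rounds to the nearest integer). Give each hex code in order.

#7CFB86, #B7FDBC, #C0FDC4

#25F935 is rgb(37, 249, 53).
40%: (37 + 87.2 = 124.2→124, 249 + 2.4 = 251.4→251, 53 + 80.8 = 133.8→134) → #7CFB86
67%: (37 + 146.06 = 183.06→183, 249 + 4.02 = 253.02→253, 53 + 135.34 = 188.34→188) → #B7FDBC
71%: (37 + 154.78 = 191.78→192, 249 + 4.26 = 253.26→253, 53 + 143.42 = 196.42→196) → #C0FDC4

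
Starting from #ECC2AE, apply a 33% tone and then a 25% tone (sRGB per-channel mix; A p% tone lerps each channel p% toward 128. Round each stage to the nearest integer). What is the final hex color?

#B6A197

#ECC2AE is rgb(236, 194, 174).
Per channel, c → c + 0.33(128 − c):
  R: 236 − 35.64 = 200.36 → 200
  G: 194 − 21.78 = 172.22 → 172
  B: 174 + 0.33×(128−174) = 174 − 15.18 = 158.82 → 159
After the tone: rgb(200, 172, 159) = #C8AC9F.
Lerp each channel 25% toward 128:
  R: 200 − 18 = 182 → 182
  G: 172 + 0.25×(128−172) = 172 − 11 = 161 → 161
  B: 159 − 7.75 = 151.25 → 151
rgb(182, 161, 151) = #B6A197.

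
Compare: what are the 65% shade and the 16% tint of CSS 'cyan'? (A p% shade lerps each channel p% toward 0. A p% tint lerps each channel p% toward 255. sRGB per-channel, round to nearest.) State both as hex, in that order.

#005959, #29FFFF

CSS cyan is rgb(0, 255, 255).
65% shade:
  R: 0 + 0 = 0 → 0
  G: 255 − 165.75 = 89.25 → 89
  B: 255 + 0.65×(0−255) = 255 − 165.75 = 89.25 → 89
  → #005959
16% tint:
  R: 0 + 0.16×(255−0) = 0 + 40.8 = 40.8 → 41
  G: 255 + 0.16×(255−255) = 255 + 0 = 255 → 255
  B: 255 + 0.16×(255−255) = 255 + 0 = 255 → 255
  → #29FFFF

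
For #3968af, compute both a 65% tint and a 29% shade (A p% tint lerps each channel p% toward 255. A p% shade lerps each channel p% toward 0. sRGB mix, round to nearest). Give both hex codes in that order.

#bacae3, #284a7c

#3968af is rgb(57, 104, 175).
65% tint:
  R: 57 + 0.65×(255−57) = 57 + 128.7 = 185.7 → 186
  G: 104 + 0.65×(255−104) = 104 + 98.15 = 202.15 → 202
  B: 175 + 0.65×(255−175) = 175 + 52 = 227 → 227
  → #bacae3
29% shade:
  R: 57 − 16.53 = 40.47 → 40
  G: 104 − 30.16 = 73.84 → 74
  B: 175 − 50.75 = 124.25 → 124
  → #284a7c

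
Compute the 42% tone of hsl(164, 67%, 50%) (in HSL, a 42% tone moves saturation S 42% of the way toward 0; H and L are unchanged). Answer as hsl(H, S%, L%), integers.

hsl(164, 39%, 50%)

S moves 42% from 67 toward 0: 67 − 28.14 = 38.86 → 39.
H and L are unchanged.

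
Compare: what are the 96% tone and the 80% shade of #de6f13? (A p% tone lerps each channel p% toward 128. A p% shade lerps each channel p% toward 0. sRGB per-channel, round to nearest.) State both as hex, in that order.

#de6f13 is rgb(222, 111, 19).
96% tone:
  R: 222 + 0.96×(128−222) = 222 − 90.24 = 131.76 → 132
  G: 111 + 0.96×(128−111) = 111 + 16.32 = 127.32 → 127
  B: 19 + 104.64 = 123.64 → 124
  → #847f7c
80% shade:
  R: 222 − 177.6 = 44.4 → 44
  G: 111 + 0.8×(0−111) = 111 − 88.8 = 22.2 → 22
  B: 19 + 0.8×(0−19) = 19 − 15.2 = 3.8 → 4
  → #2c1604

#847f7c, #2c1604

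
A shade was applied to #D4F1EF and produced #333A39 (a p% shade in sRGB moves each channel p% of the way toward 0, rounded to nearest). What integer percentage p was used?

#D4F1EF is rgb(212, 241, 239); #333A39 is rgb(51, 58, 57).
On the G channel (widest range): 58 ≈ 241 + (p/100)(0 − 241), so p ≈ 100×(58 − 241)/(0 − 241) = -18300/-241 = 75.93.
p = 76 reproduces all three channels after rounding.

76%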